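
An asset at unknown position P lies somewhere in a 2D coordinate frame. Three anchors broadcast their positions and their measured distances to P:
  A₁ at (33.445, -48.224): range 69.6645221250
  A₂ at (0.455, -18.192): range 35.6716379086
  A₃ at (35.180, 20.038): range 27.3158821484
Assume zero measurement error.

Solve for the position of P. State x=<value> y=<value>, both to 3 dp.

eq1: (x − 33.445)² + (y + 48.224)² = 69.6645221250²
eq2: (x − 0.455)² + (y + 18.192)² = 35.6716379086²
eq3: (x − 35.180)² + (y − 20.038)² = 27.3158821484²
eq1−eq3, eq1−eq2 (x²,y² cancel):
  3.470·x + 136.524·y = 2302.019868
  -65.980·x + 60.064·y = 467.713580
det = 3.470·60.064 − 136.524·-65.980 = 9216.275600
x = (2302.019868·60.064 − 136.524·467.713580) / 9216.275600 = 8.074237
y = (3.470·467.713580 − 2302.019868·-65.980) / 9216.275600 = 16.656429

x=8.074 y=16.656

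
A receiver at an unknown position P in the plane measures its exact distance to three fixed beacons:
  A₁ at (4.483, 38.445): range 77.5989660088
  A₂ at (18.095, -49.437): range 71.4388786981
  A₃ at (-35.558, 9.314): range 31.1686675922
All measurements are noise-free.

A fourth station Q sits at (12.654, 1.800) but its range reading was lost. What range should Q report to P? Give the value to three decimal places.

63.301

eq1: (x − 4.483)² + (y − 38.445)² = 77.5989660088²
eq2: (x − 18.095)² + (y + 49.437)² = 71.4388786981²
eq3: (x + 35.558)² + (y − 9.314)² = 31.1686675922²
eq3−eq2, eq3−eq1 (x²,y² cancel):
  107.306·x − 117.502·y = -2711.703516
  80.082·x + 58.262·y = -4903.120332
det = 107.306·58.262 − -117.502·80.082 = 15661.657336
x = (-2711.703516·58.262 − -117.502·-4903.120332) / 15661.657336 = -46.873437
y = (107.306·-4903.120332 − -2711.703516·80.082) / 15661.657336 = -19.728154
|P − Q| = √((-46.873437 − 12.654)² + (-19.728154 − 1.800)²) = 63.300689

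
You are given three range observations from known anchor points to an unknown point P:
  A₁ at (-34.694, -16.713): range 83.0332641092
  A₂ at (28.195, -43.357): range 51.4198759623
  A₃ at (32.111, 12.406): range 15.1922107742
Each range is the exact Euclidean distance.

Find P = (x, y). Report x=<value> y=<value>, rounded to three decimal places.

eq1: (x + 34.694)² + (y + 16.713)² = 83.0332641092²
eq2: (x − 28.195)² + (y + 43.357)² = 51.4198759623²
eq3: (x − 32.111)² + (y − 12.406)² = 15.1922107742²
eq2−eq3, eq2−eq1 (x²,y² cancel):
  7.832·x + 111.526·y = 923.438059
  -125.778·x + 53.288·y = -5442.308774
det = 7.832·53.288 − 111.526·-125.778 = 14444.868844
x = (923.438059·53.288 − 111.526·-5442.308774) / 14444.868844 = 45.425618
y = (7.832·-5442.308774 − 923.438059·-125.778) / 14444.868844 = 5.089976

x=45.426 y=5.090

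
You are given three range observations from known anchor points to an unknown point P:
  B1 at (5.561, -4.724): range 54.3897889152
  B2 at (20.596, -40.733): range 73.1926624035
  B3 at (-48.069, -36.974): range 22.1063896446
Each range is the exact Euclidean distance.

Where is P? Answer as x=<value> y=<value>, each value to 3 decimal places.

x=-47.874 y=-14.868

eq1: (x − 5.561)² + (y + 4.724)² = 54.3897889152²
eq2: (x − 20.596)² + (y + 40.733)² = 73.1926624035²
eq3: (x + 48.069)² + (y + 36.974)² = 22.1063896446²
eq1−eq2, eq1−eq3 (x²,y² cancel):
  30.070·x − 72.018·y = -368.785083
  -107.260·x − 64.500·y = 6094.021215
det = 30.070·-64.500 − -72.018·-107.260 = -9664.165680
x = (-368.785083·-64.500 − -72.018·6094.021215) / -9664.165680 = -47.874371
y = (30.070·6094.021215 − -368.785083·-107.260) / -9664.165680 = -14.868467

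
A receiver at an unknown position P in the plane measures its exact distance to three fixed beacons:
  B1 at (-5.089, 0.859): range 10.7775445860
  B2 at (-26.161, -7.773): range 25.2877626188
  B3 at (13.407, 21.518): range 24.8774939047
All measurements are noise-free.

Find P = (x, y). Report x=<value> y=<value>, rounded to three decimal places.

eq1: (x + 5.089)² + (y − 0.859)² = 10.7775445860²
eq2: (x + 26.161)² + (y + 7.773)² = 25.2877626188²
eq3: (x − 13.407)² + (y − 21.518)² = 24.8774939047²
eq2−eq1, eq2−eq3 (x²,y² cancel):
  42.144·x + 17.264·y = -194.866177
  79.136·x + 58.582·y = -81.464242
det = 42.144·58.582 − 17.264·79.136 = 1102.675904
x = (-194.866177·58.582 − 17.264·-81.464242) / 1102.675904 = -9.077238
y = (42.144·-81.464242 − -194.866177·79.136) / 1102.675904 = 10.871463

x=-9.077 y=10.871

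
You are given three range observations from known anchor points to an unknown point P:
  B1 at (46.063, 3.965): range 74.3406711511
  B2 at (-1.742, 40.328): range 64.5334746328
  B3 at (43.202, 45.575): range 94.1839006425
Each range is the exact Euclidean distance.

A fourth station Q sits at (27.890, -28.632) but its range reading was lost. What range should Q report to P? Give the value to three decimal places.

eq1: (x − 46.063)² + (y − 3.965)² = 74.3406711511²
eq2: (x + 1.742)² + (y − 40.328)² = 64.5334746328²
eq3: (x − 43.202)² + (y − 45.575)² = 94.1839006425²
eq1−eq2, eq1−eq3 (x²,y² cancel):
  -95.610·x + 72.726·y = 853.826993
  -5.722·x + 83.220·y = -1538.099518
det = -95.610·83.220 − 72.726·-5.722 = -7540.526028
x = (853.826993·83.220 − 72.726·-1538.099518) / -7540.526028 = -24.257632
y = (-95.610·-1538.099518 − 853.826993·-5.722) / -7540.526028 = -20.150225
|P − Q| = √((-24.257632 − 27.890)² + (-20.150225 − -28.632)²) = 52.832907

52.833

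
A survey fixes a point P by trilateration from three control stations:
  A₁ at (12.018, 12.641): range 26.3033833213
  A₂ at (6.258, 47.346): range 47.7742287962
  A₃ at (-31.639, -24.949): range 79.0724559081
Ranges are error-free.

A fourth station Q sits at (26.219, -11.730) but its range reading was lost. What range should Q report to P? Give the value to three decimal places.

26.563

eq1: (x − 12.018)² + (y − 12.641)² = 26.3033833213²
eq2: (x − 6.258)² + (y − 47.346)² = 47.7742287962²
eq3: (x + 31.639)² + (y + 24.949)² = 79.0724559081²
eq3−eq2, eq3−eq1 (x²,y² cancel):
  75.794·x + 144.590·y = 4627.403704
  87.314·x + 75.180·y = 4241.333592
det = 75.794·75.180 − 144.590·87.314 = -6926.538340
x = (4627.403704·75.180 − 144.590·4241.333592) / -6926.538340 = 38.311520
y = (75.794·4241.333592 − 4627.403704·87.314) / -6926.538340 = 11.920744
|P − Q| = √((38.311520 − 26.219)² + (11.920744 − -11.730)²) = 26.562882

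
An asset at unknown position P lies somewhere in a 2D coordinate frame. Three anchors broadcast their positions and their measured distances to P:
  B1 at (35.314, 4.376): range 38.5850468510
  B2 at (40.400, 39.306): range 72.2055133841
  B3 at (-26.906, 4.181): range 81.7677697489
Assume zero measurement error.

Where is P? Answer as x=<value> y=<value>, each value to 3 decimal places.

x=46.084 y=-32.675

eq1: (x − 35.314)² + (y − 4.376)² = 38.5850468510²
eq2: (x − 40.400)² + (y − 39.306)² = 72.2055133841²
eq3: (x + 26.906)² + (y − 4.181)² = 81.7677697489²
eq1−eq3, eq1−eq2 (x²,y² cancel):
  -124.440·x − 0.390·y = -5721.976704
  10.172·x + 69.860·y = -1813.936659
det = -124.440·69.860 − -0.390·10.172 = -8689.411320
x = (-5721.976704·69.860 − -0.390·-1813.936659) / -8689.411320 = 46.084218
y = (-124.440·-1813.936659 − -5721.976704·10.172) / -8689.411320 = -32.675427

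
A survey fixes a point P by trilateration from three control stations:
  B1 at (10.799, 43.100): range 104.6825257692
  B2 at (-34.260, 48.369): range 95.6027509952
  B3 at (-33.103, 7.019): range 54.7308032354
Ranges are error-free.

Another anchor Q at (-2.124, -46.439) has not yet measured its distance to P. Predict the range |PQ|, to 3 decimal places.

eq1: (x − 10.799)² + (y − 43.100)² = 104.6825257692²
eq2: (x + 34.260)² + (y − 48.369)² = 95.6027509952²
eq3: (x + 33.103)² + (y − 7.019)² = 54.7308032354²
eq3−eq2, eq3−eq1 (x²,y² cancel):
  -2.314·x + 82.700·y = -3776.192384
  87.804·x + 72.162·y = -7133.816948
det = -2.314·72.162 − 82.700·87.804 = -7428.373668
x = (-3776.192384·72.162 − 82.700·-7133.816948) / -7428.373668 = -42.737358
y = (-2.314·-7133.816948 − -3776.192384·87.804) / -7428.373668 = -46.857154
|P − Q| = √((-42.737358 − -2.124)² + (-46.857154 − -46.439)²) = 40.615511

40.616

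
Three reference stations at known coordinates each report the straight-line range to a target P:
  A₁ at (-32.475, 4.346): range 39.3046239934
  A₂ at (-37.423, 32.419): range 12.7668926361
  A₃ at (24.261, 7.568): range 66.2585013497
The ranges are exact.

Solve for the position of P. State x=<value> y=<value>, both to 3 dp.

eq1: (x + 32.475)² + (y − 4.346)² = 39.3046239934²
eq2: (x + 37.423)² + (y − 32.419)² = 12.7668926361²
eq3: (x − 24.261)² + (y − 7.568)² = 66.2585013497²
eq2−eq1, eq2−eq3 (x²,y² cancel):
  9.896·x − 56.146·y = -2759.819069
  123.368·x − 49.702·y = -6032.797199
det = 9.896·-49.702 − -56.146·123.368 = 6434.768736
x = (-2759.819069·-49.702 − -56.146·-6032.797199) / 6434.768736 = -31.321857
y = (9.896·-6032.797199 − -2759.819069·123.368) / 6434.768736 = 43.633705

x=-31.322 y=43.634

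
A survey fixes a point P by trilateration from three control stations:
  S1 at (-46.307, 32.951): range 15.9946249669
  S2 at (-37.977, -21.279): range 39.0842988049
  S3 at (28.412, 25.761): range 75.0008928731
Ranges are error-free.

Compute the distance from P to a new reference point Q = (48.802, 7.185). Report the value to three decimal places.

95.375

eq1: (x + 46.307)² + (y − 32.951)² = 15.9946249669²
eq2: (x + 37.977)² + (y + 21.279)² = 39.0842988049²
eq3: (x − 28.412)² + (y − 25.761)² = 75.0008928731²
eq1−eq2, eq1−eq3 (x²,y² cancel):
  16.660·x − 108.460·y = -2606.812665
  149.438·x − 14.380·y = -7128.541689
det = 16.660·-14.380 − -108.460·149.438 = 15968.474680
x = (-2606.812665·-14.380 − -108.460·-7128.541689) / 15968.474680 = -46.070503
y = (16.660·-7128.541689 − -2606.812665·149.438) / 15968.474680 = 16.958124
|P − Q| = √((-46.070503 − 48.802)² + (16.958124 − 7.185)²) = 95.374555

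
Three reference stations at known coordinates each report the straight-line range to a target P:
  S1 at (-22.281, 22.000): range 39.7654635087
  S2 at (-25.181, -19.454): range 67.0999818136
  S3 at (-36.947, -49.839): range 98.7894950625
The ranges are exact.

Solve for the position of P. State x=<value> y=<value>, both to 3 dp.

x=15.710 y=33.747

eq1: (x + 22.281)² + (y − 22.000)² = 39.7654635087²
eq2: (x + 25.181)² + (y + 19.454)² = 67.0999818136²
eq3: (x + 36.947)² + (y + 49.839)² = 98.7894950625²
eq3−eq2, eq3−eq1 (x²,y² cancel):
  23.532·x + 60.770·y = 2420.490922
  29.332·x + 143.678·y = 5309.508478
det = 23.532·143.678 − 60.770·29.332 = 1598.525056
x = (2420.490922·143.678 − 60.770·5309.508478) / 1598.525056 = 15.709772
y = (23.532·5309.508478 − 2420.490922·29.332) / 1598.525056 = 33.747055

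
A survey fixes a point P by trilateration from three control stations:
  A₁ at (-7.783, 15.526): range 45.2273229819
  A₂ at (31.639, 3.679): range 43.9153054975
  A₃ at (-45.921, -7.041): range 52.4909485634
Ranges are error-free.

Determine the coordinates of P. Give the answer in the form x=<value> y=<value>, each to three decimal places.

eq1: (x + 7.783)² + (y − 15.526)² = 45.2273229819²
eq2: (x − 31.639)² + (y − 3.679)² = 43.9153054975²
eq3: (x + 45.921)² + (y + 7.041)² = 52.4909485634²
eq2−eq3, eq2−eq1 (x²,y² cancel):
  -155.120·x − 21.440·y = 317.006936
  -78.844·x + 23.694·y = -829.886284
det = -155.120·23.694 − -21.440·-78.844 = -5365.828640
x = (317.006936·23.694 − -21.440·-829.886284) / -5365.828640 = 1.916125
y = (-155.120·-829.886284 − 317.006936·-78.844) / -5365.828640 = -28.649080

x=1.916 y=-28.649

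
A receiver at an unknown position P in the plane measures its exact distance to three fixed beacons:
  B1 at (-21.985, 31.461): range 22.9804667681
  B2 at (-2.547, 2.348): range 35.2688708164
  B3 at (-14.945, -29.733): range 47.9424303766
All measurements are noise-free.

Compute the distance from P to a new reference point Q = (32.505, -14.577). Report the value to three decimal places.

eq1: (x + 21.985)² + (y − 31.461)² = 22.9804667681²
eq2: (x + 2.547)² + (y − 2.348)² = 35.2688708164²
eq3: (x + 14.945)² + (y + 29.733)² = 47.9424303766²
eq2−eq1, eq2−eq3 (x²,y² cancel):
  -38.876·x + 58.226·y = 2176.925829
  -24.796·x − 64.162·y = 40.820619
det = -38.876·-64.162 − 58.226·-24.796 = 3938.133808
x = (2176.925829·-64.162 − 58.226·40.820619) / 3938.133808 = -36.071079
y = (-38.876·40.820619 − 2176.925829·-24.796) / 3938.133808 = 13.303791
|P − Q| = √((-36.071079 − 32.505)² + (13.303791 − -14.577)²) = 74.027138

74.027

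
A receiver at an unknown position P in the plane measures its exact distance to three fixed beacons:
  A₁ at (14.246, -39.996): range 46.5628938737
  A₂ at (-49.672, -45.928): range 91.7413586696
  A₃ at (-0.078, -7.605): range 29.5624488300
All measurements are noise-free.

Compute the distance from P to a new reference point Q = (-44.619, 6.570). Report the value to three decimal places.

71.366

eq1: (x − 14.246)² + (y + 39.996)² = 46.5628938737²
eq2: (x + 49.672)² + (y + 45.928)² = 91.7413586696²
eq3: (x + 0.078)² + (y + 7.605)² = 29.5624488300²
eq1−eq2, eq1−eq3 (x²,y² cancel):
  -127.836·x − 11.864·y = -3474.313569
  -28.648·x + 64.782·y = -450.621718
det = -127.836·64.782 − -11.864·-28.648 = -8621.351624
x = (-3474.313569·64.782 − -11.864·-450.621718) / -8621.351624 = 26.726570
y = (-127.836·-450.621718 − -3474.313569·-28.648) / -8621.351624 = 4.863096
|P − Q| = √((26.726570 − -44.619)² + (4.863096 − 6.570)²) = 71.365985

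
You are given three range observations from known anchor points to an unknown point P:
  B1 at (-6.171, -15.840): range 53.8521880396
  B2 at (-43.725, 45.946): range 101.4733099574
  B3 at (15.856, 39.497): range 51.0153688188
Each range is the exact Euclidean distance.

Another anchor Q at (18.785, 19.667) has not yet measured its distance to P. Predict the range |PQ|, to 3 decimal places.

34.515

eq1: (x + 6.171)² + (y + 15.840)² = 53.8521880396²
eq2: (x + 43.725)² + (y − 45.946)² = 101.4733099574²
eq3: (x − 15.856)² + (y − 39.497)² = 51.0153688188²
eq3−eq2, eq3−eq1 (x²,y² cancel):
  -119.162·x + 12.898·y = -5482.779982
  -44.054·x − 110.674·y = -1819.929205
det = -119.162·-110.674 − 12.898·-44.054 = 13756.343680
x = (-5482.779982·-110.674 − 12.898·-1819.929205) / 13756.343680 = 45.817017
y = (-119.162·-1819.929205 − -5482.779982·-44.054) / 13756.343680 = -1.793499
|P − Q| = √((45.817017 − 18.785)² + (-1.793499 − 19.667)²) = 34.514967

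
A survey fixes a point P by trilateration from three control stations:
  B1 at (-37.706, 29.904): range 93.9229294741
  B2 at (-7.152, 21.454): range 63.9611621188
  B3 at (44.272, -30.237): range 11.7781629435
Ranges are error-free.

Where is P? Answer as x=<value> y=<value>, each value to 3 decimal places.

x=42.749 y=-18.558

eq1: (x + 37.706)² + (y − 29.904)² = 93.9229294741²
eq2: (x + 7.152)² + (y − 21.454)² = 63.9611621188²
eq3: (x − 44.272)² + (y + 30.237)² = 11.7781629435²
eq1−eq2, eq1−eq3 (x²,y² cancel):
  61.108·x − 16.900·y = 2925.919989
  163.956·x − 120.282·y = 9241.086060
det = 61.108·-120.282 − -16.900·163.956 = -4579.336056
x = (2925.919989·-120.282 − -16.900·9241.086060) / -4579.336056 = 42.748807
y = (61.108·9241.086060 − 2925.919989·163.956) / -4579.336056 = -18.557745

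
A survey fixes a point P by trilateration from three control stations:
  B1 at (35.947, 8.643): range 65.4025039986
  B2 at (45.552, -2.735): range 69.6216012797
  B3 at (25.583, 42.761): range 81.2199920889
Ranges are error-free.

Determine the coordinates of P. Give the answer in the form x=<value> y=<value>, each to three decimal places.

eq1: (x − 35.947)² + (y − 8.643)² = 65.4025039986²
eq2: (x − 45.552)² + (y + 2.735)² = 69.6216012797²
eq3: (x − 25.583)² + (y − 42.761)² = 81.2199920889²
eq1−eq2, eq1−eq3 (x²,y² cancel):
  19.210·x − 22.756·y = 145.896836
  -20.728·x + 68.236·y = -1203.094834
det = 19.210·68.236 − -22.756·-20.728 = 839.127192
x = (145.896836·68.236 − -22.756·-1203.094834) / 839.127192 = -20.762299
y = (19.210·-1203.094834 − 145.896836·-20.728) / 839.127192 = -23.938328

x=-20.762 y=-23.938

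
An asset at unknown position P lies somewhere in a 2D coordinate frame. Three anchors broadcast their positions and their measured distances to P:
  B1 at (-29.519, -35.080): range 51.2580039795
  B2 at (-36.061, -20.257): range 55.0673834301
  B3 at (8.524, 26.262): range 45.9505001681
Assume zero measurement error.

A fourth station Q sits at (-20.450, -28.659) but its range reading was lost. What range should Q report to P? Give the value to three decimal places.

40.720

eq1: (x + 29.519)² + (y + 35.080)² = 51.2580039795²
eq2: (x + 36.061)² + (y + 20.257)² = 55.0673834301²
eq3: (x − 8.524)² + (y − 26.262)² = 45.9505001681²
eq3−eq2, eq3−eq1 (x²,y² cancel):
  -89.170·x − 93.038·y = 27.422298
  -76.086·x − 122.684·y = 823.692035
det = -89.170·-122.684 − -93.038·-76.086 = 3860.843012
x = (27.422298·-122.684 − -93.038·823.692035) / 3860.843012 = 18.977820
y = (-89.170·823.692035 − 27.422298·-76.086) / 3860.843012 = -18.483571
|P − Q| = √((18.977820 − -20.450)² + (-18.483571 − -28.659)²) = 40.719680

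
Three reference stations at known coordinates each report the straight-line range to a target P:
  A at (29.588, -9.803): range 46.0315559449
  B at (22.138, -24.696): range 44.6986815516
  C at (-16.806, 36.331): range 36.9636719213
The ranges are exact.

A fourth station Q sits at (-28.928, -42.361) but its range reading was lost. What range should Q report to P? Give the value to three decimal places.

43.852

eq1: (x − 29.588)² + (y + 9.803)² = 46.0315559449²
eq2: (x − 22.138)² + (y + 24.696)² = 44.6986815516²
eq3: (x + 16.806)² + (y − 36.331)² = 36.9636719213²
eq3−eq2, eq3−eq1 (x²,y² cancel):
  77.888·x − 122.054·y = -1134.058828
  92.788·x − 92.268·y = -1383.425745
det = 77.888·-92.268 − -122.054·92.788 = 4138.576568
x = (-1134.058828·-92.268 − -122.054·-1383.425745) / 4138.576568 = -15.516278
y = (77.888·-1383.425745 − -1134.058828·92.788) / 4138.576568 = -0.610165
|P − Q| = √((-15.516278 − -28.928)² + (-0.610165 − -42.361)²) = 43.852098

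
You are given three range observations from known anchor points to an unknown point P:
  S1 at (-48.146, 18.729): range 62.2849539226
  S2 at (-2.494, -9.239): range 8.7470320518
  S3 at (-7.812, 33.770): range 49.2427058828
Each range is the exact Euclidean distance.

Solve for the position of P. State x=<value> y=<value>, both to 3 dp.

x=4.981 y=-13.782

eq1: (x + 48.146)² + (y − 18.729)² = 62.2849539226²
eq2: (x + 2.494)² + (y + 9.239)² = 8.7470320518²
eq3: (x + 7.812)² + (y − 33.770)² = 49.2427058828²
eq1−eq2, eq1−eq3 (x²,y² cancel):
  91.304·x − 55.936·y = 1225.671315
  80.668·x + 30.082·y = -12.801111
det = 91.304·30.082 − -55.936·80.668 = 7258.852176
x = (1225.671315·30.082 − -55.936·-12.801111) / 7258.852176 = 4.980760
y = (91.304·-12.801111 − 1225.671315·80.668) / 7258.852176 = -13.781965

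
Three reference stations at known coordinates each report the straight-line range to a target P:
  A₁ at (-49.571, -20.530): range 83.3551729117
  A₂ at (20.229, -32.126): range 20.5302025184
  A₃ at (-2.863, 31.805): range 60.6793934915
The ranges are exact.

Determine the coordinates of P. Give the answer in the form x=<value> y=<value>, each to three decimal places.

eq1: (x + 49.571)² + (y + 20.530)² = 83.3551729117²
eq2: (x − 20.229)² + (y + 32.126)² = 20.5302025184²
eq3: (x + 2.863)² + (y − 31.805)² = 60.6793934915²
eq2−eq3, eq2−eq1 (x²,y² cancel):
  -46.184·x + 127.862·y = -3682.037102
  -139.600·x + 23.192·y = -5089.123012
det = -46.184·23.192 − 127.862·-139.600 = 16778.435872
x = (-3682.037102·23.192 − 127.862·-5089.123012) / 16778.435872 = 33.692750
y = (-46.184·-5089.123012 − -3682.037102·-139.600) / 16778.435872 = -16.627076

x=33.693 y=-16.627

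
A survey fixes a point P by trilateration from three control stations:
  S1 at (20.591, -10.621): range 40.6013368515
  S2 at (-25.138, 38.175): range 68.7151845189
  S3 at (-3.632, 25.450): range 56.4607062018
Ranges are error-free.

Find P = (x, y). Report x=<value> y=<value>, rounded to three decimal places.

eq1: (x − 20.591)² + (y + 10.621)² = 40.6013368515²
eq2: (x + 25.138)² + (y − 38.175)² = 68.7151845189²
eq3: (x + 3.632)² + (y − 25.450)² = 56.4607062018²
eq1−eq3, eq1−eq2 (x²,y² cancel):
  -48.446·x + 72.142·y = -1415.243789
  -91.458·x + 97.592·y = -1520.853282
det = -48.446·97.592 − 72.142·-91.458 = 1870.021004
x = (-1415.243789·97.592 − 72.142·-1520.853282) / 1870.021004 = -15.186500
y = (-48.446·-1520.853282 − -1415.243789·-91.458) / 1870.021004 = -29.815766

x=-15.187 y=-29.816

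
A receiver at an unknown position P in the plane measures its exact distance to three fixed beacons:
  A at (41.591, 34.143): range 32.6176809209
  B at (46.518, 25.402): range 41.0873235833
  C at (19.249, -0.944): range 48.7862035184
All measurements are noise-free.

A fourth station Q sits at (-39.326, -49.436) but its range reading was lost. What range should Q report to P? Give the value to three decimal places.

109.345

eq1: (x − 41.591)² + (y − 34.143)² = 32.6176809209²
eq2: (x − 46.518)² + (y − 25.402)² = 41.0873235833²
eq3: (x − 19.249)² + (y + 0.944)² = 48.7862035184²
eq2−eq1, eq2−eq3 (x²,y² cancel):
  -9.854·x + 17.482·y = 710.624853
  -54.538·x − 52.692·y = -3129.696285
det = -9.854·-52.692 − 17.482·-54.538 = 1472.660284
x = (710.624853·-52.692 − 17.482·-3129.696285) / 1472.660284 = 11.726469
y = (-9.854·-3129.696285 − 710.624853·-54.538) / 1472.660284 = 47.258751
|P − Q| = √((11.726469 − -39.326)² + (47.258751 − -49.436)²) = 109.344545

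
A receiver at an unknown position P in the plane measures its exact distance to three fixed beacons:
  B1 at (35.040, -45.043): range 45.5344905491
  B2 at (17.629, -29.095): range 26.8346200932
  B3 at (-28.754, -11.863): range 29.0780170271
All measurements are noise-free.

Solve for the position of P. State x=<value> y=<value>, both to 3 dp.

x=-8.903 y=-33.111

eq1: (x − 35.040)² + (y + 45.043)² = 45.5344905491²
eq2: (x − 17.629)² + (y + 29.095)² = 26.8346200932²
eq3: (x + 28.754)² + (y + 11.863)² = 29.0780170271²
eq2−eq1, eq2−eq3 (x²,y² cancel):
  34.822·x − 31.896·y = 746.079789
  -92.766·x + 34.464·y = -315.211620
det = 34.822·34.464 − -31.896·-92.766 = -1758.758928
x = (746.079789·34.464 − -31.896·-315.211620) / -1758.758928 = -8.903383
y = (34.822·-315.211620 − 746.079789·-92.766) / -1758.758928 = -33.111155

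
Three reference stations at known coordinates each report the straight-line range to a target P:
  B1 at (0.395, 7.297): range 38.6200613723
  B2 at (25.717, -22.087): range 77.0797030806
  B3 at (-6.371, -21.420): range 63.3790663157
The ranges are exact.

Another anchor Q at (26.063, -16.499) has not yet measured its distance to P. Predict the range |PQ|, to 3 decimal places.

eq1: (x − 0.395)² + (y − 7.297)² = 38.6200613723²
eq2: (x − 25.717)² + (y + 22.087)² = 77.0797030806²
eq3: (x + 6.371)² + (y + 21.420)² = 63.3790663157²
eq2−eq1, eq2−eq3 (x²,y² cancel):
  -50.644·x + 58.768·y = 3353.974063
  -64.176·x + 1.334·y = 1274.580963
det = -50.644·1.334 − 58.768·-64.176 = 3703.936072
x = (3353.974063·1.334 − 58.768·1274.580963) / 3703.936072 = -19.015008
y = (-50.644·1274.580963 − 3353.974063·-64.176) / 3703.936072 = 40.685033
|P − Q| = √((-19.015008 − 26.063)² + (40.685033 − -16.499)²) = 72.815111

72.815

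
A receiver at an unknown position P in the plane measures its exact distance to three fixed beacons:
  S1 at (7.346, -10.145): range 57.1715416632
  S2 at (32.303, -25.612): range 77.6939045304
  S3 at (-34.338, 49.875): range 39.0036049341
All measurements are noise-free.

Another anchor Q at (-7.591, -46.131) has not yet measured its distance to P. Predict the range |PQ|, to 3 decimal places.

eq1: (x − 7.346)² + (y + 10.145)² = 57.1715416632²
eq2: (x − 32.303)² + (y + 25.612)² = 77.6939045304²
eq3: (x + 34.338)² + (y − 49.875)² = 39.0036049341²
eq1−eq2, eq1−eq3 (x²,y² cancel):
  49.914·x − 30.934·y = -1225.184013
  -83.368·x + 120.040·y = 5257.033106
det = 49.914·120.040 − -30.934·-83.368 = 3412.770848
x = (-1225.184013·120.040 − -30.934·5257.033106) / 3412.770848 = 4.556407
y = (49.914·5257.033106 − -1225.184013·-83.368) / 3412.770848 = 46.958444
|P − Q| = √((4.556407 − -7.591)² + (46.958444 − -46.131)²) = 93.878667

93.879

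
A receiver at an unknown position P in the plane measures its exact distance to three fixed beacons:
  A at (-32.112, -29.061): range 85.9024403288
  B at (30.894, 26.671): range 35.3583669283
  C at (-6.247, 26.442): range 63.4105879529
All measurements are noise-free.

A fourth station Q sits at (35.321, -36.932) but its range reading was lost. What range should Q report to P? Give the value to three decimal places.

36.707

eq1: (x + 32.112)² + (y + 29.061)² = 85.9024403288²
eq2: (x − 30.894)² + (y − 26.671)² = 35.3583669283²
eq3: (x + 6.247)² + (y − 26.442)² = 63.4105879529²
eq3−eq1, eq3−eq2 (x²,y² cancel):
  -51.730·x − 111.006·y = -2220.808698
  74.282·x + 0.458·y = 3698.265657
det = -51.730·0.458 − -111.006·74.282 = 8222.055352
x = (-2220.808698·0.458 − -111.006·3698.265657) / 8222.055352 = 49.806591
y = (-51.730·3698.265657 − -2220.808698·74.282) / 8222.055352 = -3.204207
|P − Q| = √((49.806591 − 35.321)² + (-3.204207 − -36.932)²) = 36.706898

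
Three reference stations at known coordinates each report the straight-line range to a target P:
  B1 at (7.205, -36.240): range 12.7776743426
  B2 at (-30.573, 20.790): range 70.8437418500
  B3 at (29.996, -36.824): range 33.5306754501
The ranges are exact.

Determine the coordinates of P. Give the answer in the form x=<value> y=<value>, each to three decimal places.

eq1: (x − 7.205)² + (y + 36.240)² = 12.7776743426²
eq2: (x + 30.573)² + (y − 20.790)² = 70.8437418500²
eq3: (x − 29.996)² + (y + 36.824)² = 33.5306754501²
eq3−eq1, eq3−eq2 (x²,y² cancel):
  -45.582·x + 1.168·y = 70.519868
  -121.138·x + 115.228·y = -4783.364126
det = -45.582·115.228 − 1.168·-121.138 = -5110.833512
x = (70.519868·115.228 − 1.168·-4783.364126) / -5110.833512 = -2.683091
y = (-45.582·-4783.364126 − 70.519868·-121.138) / -5110.833512 = -44.332874

x=-2.683 y=-44.333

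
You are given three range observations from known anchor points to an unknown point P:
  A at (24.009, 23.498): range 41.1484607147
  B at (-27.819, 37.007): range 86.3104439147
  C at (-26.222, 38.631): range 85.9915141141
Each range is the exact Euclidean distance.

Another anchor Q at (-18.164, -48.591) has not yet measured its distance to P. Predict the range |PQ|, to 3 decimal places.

69.927

eq1: (x − 24.009)² + (y − 23.498)² = 41.1484607147²
eq2: (x + 27.819)² + (y − 37.007)² = 86.3104439147²
eq3: (x + 26.222)² + (y − 38.631)² = 85.9915141141²
eq1−eq3, eq1−eq2 (x²,y² cancel):
  -100.462·x + 30.266·y = -4649.985320
  -103.656·x + 27.018·y = -4741.470185
det = -100.462·27.018 − 30.266·-103.656 = 422.970180
x = (-4649.985320·27.018 − 30.266·-4741.470185) / 422.970180 = 42.253648
y = (-100.462·-4741.470185 − -4649.985320·-103.656) / 422.970180 = -13.384633
|P − Q| = √((42.253648 − -18.164)² + (-13.384633 − -48.591)²) = 69.926965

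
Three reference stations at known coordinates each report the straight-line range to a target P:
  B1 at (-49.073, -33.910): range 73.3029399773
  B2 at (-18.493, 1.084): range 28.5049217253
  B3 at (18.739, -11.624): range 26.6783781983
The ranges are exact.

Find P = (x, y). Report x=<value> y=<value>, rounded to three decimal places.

eq1: (x + 49.073)² + (y + 33.910)² = 73.3029399773²
eq2: (x + 18.493)² + (y − 1.084)² = 28.5049217253²
eq3: (x − 18.739)² + (y + 11.624)² = 26.6783781983²
eq3−eq2, eq3−eq1 (x²,y² cancel):
  -74.464·x + 25.416·y = -243.896091
  -135.624·x − 44.572·y = -1589.805214
det = -74.464·-44.572 − 25.416·-135.624 = 6766.028992
x = (-243.896091·-44.572 − 25.416·-1589.805214) / 6766.028992 = 7.578659
y = (-74.464·-1589.805214 − -243.896091·-135.624) / 6766.028992 = 12.607852

x=7.579 y=12.608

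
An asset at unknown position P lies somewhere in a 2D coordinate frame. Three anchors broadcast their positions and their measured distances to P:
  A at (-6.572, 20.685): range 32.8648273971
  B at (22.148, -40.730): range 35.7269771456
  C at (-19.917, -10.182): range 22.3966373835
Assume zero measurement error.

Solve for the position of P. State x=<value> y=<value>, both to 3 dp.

eq1: (x + 6.572)² + (y − 20.685)² = 32.8648273971²
eq2: (x − 22.148)² + (y + 40.730)² = 35.7269771456²
eq3: (x + 19.917)² + (y + 10.182)² = 22.3966373835²
eq1−eq2, eq1−eq3 (x²,y² cancel):
  57.440·x − 122.830·y = 1482.086379
  -26.690·x − 61.734·y = 607.787118
det = 57.440·-61.734 − -122.830·-26.690 = -6824.333660
x = (1482.086379·-61.734 − -122.830·607.787118) / -6824.333660 = 2.467732
y = (57.440·607.787118 − 1482.086379·-26.690) / -6824.333660 = -10.912154

x=2.468 y=-10.912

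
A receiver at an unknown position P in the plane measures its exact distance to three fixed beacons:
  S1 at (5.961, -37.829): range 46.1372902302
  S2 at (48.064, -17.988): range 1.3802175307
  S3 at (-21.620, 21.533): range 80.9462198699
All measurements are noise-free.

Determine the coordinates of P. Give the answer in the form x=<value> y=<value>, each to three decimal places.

eq1: (x − 5.961)² + (y + 37.829)² = 46.1372902302²
eq2: (x − 48.064)² + (y + 17.988)² = 1.3802175307²
eq3: (x + 21.620)² + (y − 21.533)² = 80.9462198699²
eq3−eq1, eq3−eq2 (x²,y² cancel):
  55.162·x − 118.724·y = 4959.113234
  139.368·x − 79.042·y = 8253.007262
det = 55.162·-79.042 − -118.724·139.368 = 12186.211628
x = (4959.113234·-79.042 − -118.724·8253.007262) / 12186.211628 = 48.239094
y = (55.162·8253.007262 − 4959.113234·139.368) / 12186.211628 = -19.357066

x=48.239 y=-19.357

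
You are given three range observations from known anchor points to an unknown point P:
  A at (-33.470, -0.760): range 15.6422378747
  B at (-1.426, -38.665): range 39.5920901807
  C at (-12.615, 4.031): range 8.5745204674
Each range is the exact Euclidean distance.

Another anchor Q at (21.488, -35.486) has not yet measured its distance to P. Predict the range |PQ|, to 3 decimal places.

eq1: (x + 33.470)² + (y + 0.760)² = 15.6422378747²
eq2: (x + 1.426)² + (y + 38.665)² = 39.5920901807²
eq3: (x + 12.615)² + (y − 4.031)² = 8.5745204674²
eq3−eq1, eq3−eq2 (x²,y² cancel):
  -41.710·x − 9.582·y = 774.274110
  22.378·x − 85.392·y = -172.382689
det = -41.710·-85.392 − -9.582·22.378 = 3776.126316
x = (774.274110·-85.392 − -9.582·-172.382689) / 3776.126316 = -17.946589
y = (-41.710·-172.382689 − 774.274110·22.378) / 3776.126316 = -2.684398
|P − Q| = √((-17.946589 − 21.488)² + (-2.684398 − -35.486)²) = 51.293585

51.294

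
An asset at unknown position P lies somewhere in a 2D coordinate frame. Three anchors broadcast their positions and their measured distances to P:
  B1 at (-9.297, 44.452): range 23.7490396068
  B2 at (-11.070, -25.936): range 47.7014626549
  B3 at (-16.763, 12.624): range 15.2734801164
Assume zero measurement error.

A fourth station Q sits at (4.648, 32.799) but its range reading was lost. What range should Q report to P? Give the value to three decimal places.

eq1: (x + 9.297)² + (y − 44.452)² = 23.7490396068²
eq2: (x + 11.070)² + (y + 25.936)² = 47.7014626549²
eq3: (x + 16.763)² + (y − 12.624)² = 15.2734801164²
eq2−eq1, eq2−eq3 (x²,y² cancel):
  3.546·x + 140.776·y = 2978.606174
  -11.386·x + 77.120·y = 1687.292894
det = 3.546·77.120 − 140.776·-11.386 = 1876.343056
x = (2978.606174·77.120 − 140.776·1687.292894) / 1876.343056 = -4.167807
y = (3.546·1687.292894 − 2978.606174·-11.386) / 1876.343056 = 21.263463
|P − Q| = √((-4.167807 − 4.648)² + (21.263463 − 32.799)²) = 14.518508

14.519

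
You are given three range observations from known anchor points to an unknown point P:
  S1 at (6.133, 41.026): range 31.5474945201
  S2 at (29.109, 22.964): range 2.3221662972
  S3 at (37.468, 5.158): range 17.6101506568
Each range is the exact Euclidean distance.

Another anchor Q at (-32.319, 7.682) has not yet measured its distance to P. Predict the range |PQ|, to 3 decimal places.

64.726

eq1: (x − 6.133)² + (y − 41.026)² = 31.5474945201²
eq2: (x − 29.109)² + (y − 22.964)² = 2.3221662972²
eq3: (x − 37.468)² + (y − 5.158)² = 17.6101506568²
eq3−eq2, eq3−eq1 (x²,y² cancel):
  -16.718·x + 35.612·y = 248.948139
  -62.670·x + 71.736·y = -394.836627
det = -16.718·71.736 − 35.612·-62.670 = 1032.521592
x = (248.948139·71.736 − 35.612·-394.836627) / 1032.521592 = 30.914090
y = (-16.718·-394.836627 − 248.948139·-62.670) / 1032.521592 = 21.503142
|P − Q| = √((30.914090 − -32.319)² + (21.503142 − 7.682)²) = 64.725943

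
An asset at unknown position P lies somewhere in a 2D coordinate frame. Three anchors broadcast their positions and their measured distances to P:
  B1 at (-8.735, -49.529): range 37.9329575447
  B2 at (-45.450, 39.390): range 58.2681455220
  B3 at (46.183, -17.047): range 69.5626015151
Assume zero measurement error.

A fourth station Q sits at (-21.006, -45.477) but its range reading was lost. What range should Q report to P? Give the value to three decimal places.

eq1: (x + 8.735)² + (y + 49.529)² = 37.9329575447²
eq2: (x + 45.450)² + (y − 39.390)² = 58.2681455220²
eq3: (x − 46.183)² + (y + 17.047)² = 69.5626015151²
eq3−eq2, eq3−eq1 (x²,y² cancel):
  -183.266·x + 112.874·y = 2637.583649
  -109.836·x − 64.964·y = 3505.998629
det = -183.266·-64.964 − 112.874·-109.836 = 24303.321088
x = (2637.583649·-64.964 − 112.874·3505.998629) / 24303.321088 = -23.333604
y = (-183.266·3505.998629 − 2637.583649·-109.836) / 24303.321088 = -14.517716
|P − Q| = √((-23.333604 − -21.006)² + (-14.517716 − -45.477)²) = 31.046659

31.047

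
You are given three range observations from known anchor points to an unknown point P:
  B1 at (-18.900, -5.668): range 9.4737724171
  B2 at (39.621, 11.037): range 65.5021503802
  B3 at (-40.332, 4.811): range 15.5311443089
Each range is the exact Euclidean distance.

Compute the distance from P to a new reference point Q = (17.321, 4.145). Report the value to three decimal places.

42.581

eq1: (x + 18.900)² + (y + 5.668)² = 9.4737724171²
eq2: (x − 39.621)² + (y − 11.037)² = 65.5021503802²
eq3: (x + 40.332)² + (y − 4.811)² = 15.5311443089²
eq1−eq3, eq1−eq2 (x²,y² cancel):
  -42.864·x + 20.958·y = 1109.015641
  117.042·x + 33.410·y = -2898.476555
det = -42.864·33.410 − 20.958·117.042 = -3885.052476
x = (1109.015641·33.410 − 20.958·-2898.476555) / -3885.052476 = -25.173015
y = (-42.864·-2898.476555 − 1109.015641·117.042) / -3885.052476 = 1.431412
|P − Q| = √((-25.173015 − 17.321)² + (1.431412 − 4.145)²) = 42.580569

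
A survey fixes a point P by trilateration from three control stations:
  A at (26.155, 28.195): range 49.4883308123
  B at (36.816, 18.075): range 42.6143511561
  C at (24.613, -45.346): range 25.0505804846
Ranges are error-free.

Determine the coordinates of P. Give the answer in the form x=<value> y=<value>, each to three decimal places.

eq1: (x − 26.155)² + (y − 28.195)² = 49.4883308123²
eq2: (x − 36.816)² + (y − 18.075)² = 42.6143511561²
eq3: (x − 24.613)² + (y + 45.346)² = 25.0505804846²
eq2−eq3, eq2−eq1 (x²,y² cancel):
  -24.406·x − 126.842·y = 2168.387346
  -21.322·x + 20.240·y = -836.193393
det = -24.406·20.240 − -126.842·-21.322 = -3198.502564
x = (2168.387346·20.240 − -126.842·-836.193393) / -3198.502564 = 19.439185
y = (-24.406·-836.193393 − 2168.387346·-21.322) / -3198.502564 = -20.835528

x=19.439 y=-20.836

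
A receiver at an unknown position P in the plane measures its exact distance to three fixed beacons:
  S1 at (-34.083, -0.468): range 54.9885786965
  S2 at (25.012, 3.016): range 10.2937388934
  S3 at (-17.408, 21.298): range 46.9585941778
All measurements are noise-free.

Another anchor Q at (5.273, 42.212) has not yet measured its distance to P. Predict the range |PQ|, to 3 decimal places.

50.859

eq1: (x + 34.083)² + (y + 0.468)² = 54.9885786965²
eq2: (x − 25.012)² + (y − 3.016)² = 10.2937388934²
eq3: (x + 17.408)² + (y − 21.298)² = 46.9585941778²
eq1−eq2, eq1−eq3 (x²,y² cancel):
  118.190·x + 6.968·y = 2390.609214
  33.350·x + 43.532·y = 413.407575
det = 118.190·43.532 − 6.968·33.350 = 4912.664280
x = (2390.609214·43.532 − 6.968·413.407575) / 4912.664280 = 20.597250
y = (118.190·413.407575 − 2390.609214·33.350) / 4912.664280 = -6.282981
|P − Q| = √((20.597250 − 5.273)² + (-6.282981 − 42.212)²) = 50.858587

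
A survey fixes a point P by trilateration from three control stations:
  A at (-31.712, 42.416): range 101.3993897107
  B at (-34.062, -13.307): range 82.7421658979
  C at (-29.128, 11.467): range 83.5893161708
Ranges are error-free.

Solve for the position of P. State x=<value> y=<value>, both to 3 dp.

x=48.433 y=-19.702

eq1: (x + 31.712)² + (y − 42.416)² = 101.3993897107²
eq2: (x + 34.062)² + (y + 13.307)² = 82.7421658979²
eq3: (x + 29.128)² + (y − 11.467)² = 83.5893161708²
eq3−eq2, eq3−eq1 (x²,y² cancel):
  -9.868·x − 49.548·y = 498.271380
  -5.168·x + 61.898·y = -1469.826929
det = -9.868·61.898 − -49.548·-5.168 = -866.873528
x = (498.271380·61.898 − -49.548·-1469.826929) / -866.873528 = 48.432651
y = (-9.868·-1469.826929 − 498.271380·-5.168) / -866.873528 = -19.702203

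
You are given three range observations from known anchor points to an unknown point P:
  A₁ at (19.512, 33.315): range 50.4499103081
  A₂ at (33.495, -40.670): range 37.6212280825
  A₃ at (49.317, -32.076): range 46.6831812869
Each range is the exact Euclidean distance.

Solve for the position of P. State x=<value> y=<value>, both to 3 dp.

eq1: (x − 19.512)² + (y − 33.315)² = 50.4499103081²
eq2: (x − 33.495)² + (y + 40.670)² = 37.6212280825²
eq3: (x − 49.317)² + (y + 32.076)² = 46.6831812869²
eq3−eq1, eq3−eq2 (x²,y² cancel):
  -59.610·x + 130.782·y = -2336.302931
  -31.644·x − 17.188·y = 78.890273
det = -59.610·-17.188 − 130.782·-31.644 = 5163.042288
x = (-2336.302931·-17.188 − 130.782·78.890273) / 5163.042288 = 5.779334
y = (-59.610·78.890273 − -2336.302931·-31.644) / 5163.042288 = -15.229900

x=5.779 y=-15.230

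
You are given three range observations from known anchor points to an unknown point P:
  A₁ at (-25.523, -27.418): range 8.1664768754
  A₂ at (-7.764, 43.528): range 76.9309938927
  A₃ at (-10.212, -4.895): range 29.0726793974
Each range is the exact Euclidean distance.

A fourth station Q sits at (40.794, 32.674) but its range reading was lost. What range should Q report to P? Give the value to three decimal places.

88.603

eq1: (x + 25.523)² + (y + 27.418)² = 8.1664768754²
eq2: (x + 7.764)² + (y − 43.528)² = 76.9309938927²
eq3: (x + 10.212)² + (y + 4.895)² = 29.0726793974²
eq1−eq2, eq1−eq3 (x²,y² cancel):
  35.518·x + 141.892·y = -5299.890250
  30.622·x + 45.046·y = -2053.453627
det = 35.518·45.046 − 141.892·30.622 = -2745.072996
x = (-5299.890250·45.046 − 141.892·-2053.453627) / -2745.072996 = -19.172454
y = (35.518·-2053.453627 − -5299.890250·30.622) / -2745.072996 = -32.552385
|P − Q| = √((-19.172454 − 40.794)² + (-32.552385 − 32.674)²) = 88.602804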